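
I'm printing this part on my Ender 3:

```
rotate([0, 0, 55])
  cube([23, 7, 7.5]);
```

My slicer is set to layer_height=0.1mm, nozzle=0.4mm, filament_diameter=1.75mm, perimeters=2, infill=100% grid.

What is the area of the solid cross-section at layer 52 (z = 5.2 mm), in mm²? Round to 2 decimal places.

At z = 5.2 mm: the cube is present — its section is the full 23×7 rectangle (area 161.00 mm²); (rotated 55° about Z; rotation is an isometry so areas/perimeters/island counts are preserved). Overall, the cross-section is a single solid region. Net area = 161.00 mm².

161.00 mm²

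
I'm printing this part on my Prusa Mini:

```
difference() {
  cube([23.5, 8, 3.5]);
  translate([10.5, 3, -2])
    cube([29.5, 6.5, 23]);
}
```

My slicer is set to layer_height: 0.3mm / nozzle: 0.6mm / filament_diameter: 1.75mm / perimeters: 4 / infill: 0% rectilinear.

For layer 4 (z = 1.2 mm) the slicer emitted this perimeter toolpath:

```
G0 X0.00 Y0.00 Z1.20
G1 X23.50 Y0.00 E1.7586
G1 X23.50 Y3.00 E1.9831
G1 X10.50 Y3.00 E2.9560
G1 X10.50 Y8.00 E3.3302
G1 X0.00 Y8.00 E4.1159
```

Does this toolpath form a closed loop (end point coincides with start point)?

Start point (G0): (0.00, 0.00). End point (last G1): the path does not return to the start — open.

no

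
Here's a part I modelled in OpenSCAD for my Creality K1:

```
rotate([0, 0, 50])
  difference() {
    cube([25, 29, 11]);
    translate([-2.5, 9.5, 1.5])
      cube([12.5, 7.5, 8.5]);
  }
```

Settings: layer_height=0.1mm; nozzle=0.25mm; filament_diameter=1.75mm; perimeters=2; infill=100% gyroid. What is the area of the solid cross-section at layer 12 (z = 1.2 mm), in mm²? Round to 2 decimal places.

At z = 1.2 mm: the cube is present — its section is the full 25×29 rectangle (area 725.00 mm²); the cube at (-2.5, 9.5) is not intersected at this z (z outside [1.5, 10]); After the difference (first − rest): none of the subtracted shapes is present at this height, so the 25×29 cube is unchanged — area = 725.00 mm²; (rotated 50° about Z; rotation is an isometry so areas/perimeters/island counts are preserved). Overall, the cross-section is a single solid region. Net area = 725.00 mm².

725.00 mm²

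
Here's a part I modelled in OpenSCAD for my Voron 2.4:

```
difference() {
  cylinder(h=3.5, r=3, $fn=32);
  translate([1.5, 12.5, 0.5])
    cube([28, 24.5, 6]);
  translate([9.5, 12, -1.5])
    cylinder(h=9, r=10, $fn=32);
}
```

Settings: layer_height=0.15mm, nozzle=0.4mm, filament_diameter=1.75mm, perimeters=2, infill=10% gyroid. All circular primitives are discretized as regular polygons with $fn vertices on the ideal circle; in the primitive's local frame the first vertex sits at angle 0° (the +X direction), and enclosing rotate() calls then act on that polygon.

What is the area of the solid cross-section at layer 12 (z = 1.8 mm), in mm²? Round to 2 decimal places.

28.09 mm²

At z = 1.8 mm: the cylinder: section is a regular 32-gon, circumradius r=3 (area = (32/2)·3.000²·sin(360°/32) = 28.09 mm²); the 28×24.5 cube at (1.5, 12.5) contributes its full rectangle (area 686.00 mm²); the r=10 cylinder at (9.5, 12) contributes a regular 32-gon of circumradius 10 (area = (32/2)·10.000²·sin(360°/32) = 312.14 mm²); Taking the first minus the rest: starting from the r=3 cylinder (28.09 mm²), the 28×24.5 cube at (1.5, 12.5) misses the remaining region (no effect); the r=10 cylinder at (9.5, 12) misses the remaining region (no effect) — area = 28.09 mm². Overall, the cross-section is a single solid region. Net area = 28.09 mm².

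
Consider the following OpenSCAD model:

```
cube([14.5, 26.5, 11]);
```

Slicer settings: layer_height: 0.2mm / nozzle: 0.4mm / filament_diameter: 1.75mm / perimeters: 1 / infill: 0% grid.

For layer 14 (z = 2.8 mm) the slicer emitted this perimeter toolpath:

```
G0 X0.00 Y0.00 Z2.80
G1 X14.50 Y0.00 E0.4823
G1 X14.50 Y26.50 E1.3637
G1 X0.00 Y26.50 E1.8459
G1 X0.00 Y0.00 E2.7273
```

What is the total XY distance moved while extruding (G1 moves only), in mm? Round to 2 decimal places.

Sum the Euclidean lengths of each G1 segment: total = 82.00 mm.

82.00 mm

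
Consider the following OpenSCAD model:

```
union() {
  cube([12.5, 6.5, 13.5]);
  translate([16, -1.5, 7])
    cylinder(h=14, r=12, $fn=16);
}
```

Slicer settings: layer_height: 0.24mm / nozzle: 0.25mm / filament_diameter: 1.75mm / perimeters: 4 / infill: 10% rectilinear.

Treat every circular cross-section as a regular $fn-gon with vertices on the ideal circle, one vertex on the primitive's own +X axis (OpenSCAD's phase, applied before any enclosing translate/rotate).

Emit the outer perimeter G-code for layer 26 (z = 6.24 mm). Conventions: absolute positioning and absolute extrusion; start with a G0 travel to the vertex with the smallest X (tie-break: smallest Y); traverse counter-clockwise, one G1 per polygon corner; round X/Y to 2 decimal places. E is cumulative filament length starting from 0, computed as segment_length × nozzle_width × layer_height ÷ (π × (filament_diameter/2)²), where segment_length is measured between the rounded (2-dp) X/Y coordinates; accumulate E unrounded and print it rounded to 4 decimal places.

G0 X0.00 Y0.00 Z6.24
G1 X12.50 Y0.00 E0.3118
G1 X12.50 Y6.50 E0.4740
G1 X0.00 Y6.50 E0.7858
G1 X0.00 Y0.00 E0.9479

At z = 6.24 mm: the cube (footprint 12.5×6.5) is included at this height; the cylinder at (16, -1.5) is absent (z outside [7, 21]); Taking the union: only the 12.5×6.5 cube is present, so the union is just that shape — 1 connected region. The outline is a single polygon with 4 vertices. Extrusion per mm of travel: 0.25 × 0.24 / (π × 0.875²) = 0.024945. Accumulating E over each segment gives final E = 0.9479.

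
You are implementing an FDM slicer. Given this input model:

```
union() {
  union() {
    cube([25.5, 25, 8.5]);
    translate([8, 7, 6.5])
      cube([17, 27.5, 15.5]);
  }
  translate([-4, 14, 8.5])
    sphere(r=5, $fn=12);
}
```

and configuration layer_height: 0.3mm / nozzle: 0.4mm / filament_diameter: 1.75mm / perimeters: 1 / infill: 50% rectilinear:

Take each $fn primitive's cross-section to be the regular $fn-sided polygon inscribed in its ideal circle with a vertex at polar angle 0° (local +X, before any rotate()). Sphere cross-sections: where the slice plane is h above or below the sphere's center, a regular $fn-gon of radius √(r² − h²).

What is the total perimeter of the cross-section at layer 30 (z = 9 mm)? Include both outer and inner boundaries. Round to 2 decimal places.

119.90 mm

At z = 9 mm: the cube is absent (z outside [0, 8.5]); the cube at (8, 7) is present — its section is the full 17×27.5 rectangle (perimeter 89.00 mm); Taking the union: only the 17×27.5 cube at (8, 7) is present, so the union is just that shape — boundary = 89.00 mm; the r=5 sphere at (-4, 14) contributes a regular 12-gon of circumradius √(5²−0.5²) = 4.975 (perimeter = 2·12·4.975·sin(180°/12) = 30.90 mm); Taking the union: the 2 present regions are separate (no shared area or edge), so areas and boundary lengths simply add and each stays a separate island — boundary = 119.90 mm. Overall, the cross-section has 2 separate islands. Total boundary length (outer) = 119.90 mm.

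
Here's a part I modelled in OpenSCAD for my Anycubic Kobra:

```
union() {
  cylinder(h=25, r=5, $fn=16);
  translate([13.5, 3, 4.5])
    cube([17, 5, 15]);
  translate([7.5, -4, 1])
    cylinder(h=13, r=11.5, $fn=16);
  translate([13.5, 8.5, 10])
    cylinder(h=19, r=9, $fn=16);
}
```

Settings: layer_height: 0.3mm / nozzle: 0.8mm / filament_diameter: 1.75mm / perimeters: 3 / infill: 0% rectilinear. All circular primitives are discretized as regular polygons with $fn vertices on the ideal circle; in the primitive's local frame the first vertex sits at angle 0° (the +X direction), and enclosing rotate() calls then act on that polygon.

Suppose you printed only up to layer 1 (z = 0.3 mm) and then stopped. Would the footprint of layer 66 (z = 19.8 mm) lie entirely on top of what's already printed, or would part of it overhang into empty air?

part overhangs

Compare the two slices. At z = 0.3: the r=5 cylinder gives a regular 16-gon of circumradius 5 (constant along its height) (area = (16/2)·5.000²·sin(360°/16) = 76.54 mm²); the cube at (13.5, 3) is absent (z outside [4.5, 19.5]); the cylinder at (7.5, -4) does not reach this height (z outside [1, 14]); the cylinder at (13.5, 8.5) is not intersected at this z (z outside [10, 29]); Combining (union): only the r=5 cylinder is present, so the union is just that shape — area = 76.54 mm². At z = 19.8: the r=5 cylinder gives a regular 16-gon of circumradius 5 (constant along its height) (area = (16/2)·5.000²·sin(360°/16) = 76.54 mm²); the cube at (13.5, 3) is absent (z outside [4.5, 19.5]); the cylinder at (7.5, -4) is absent (z outside [1, 14]); the cylinder at (13.5, 8.5): section is a regular 16-gon, circumradius r=9 (area = (16/2)·9.000²·sin(360°/16) = 247.98 mm²); Merging all regions: the 2 present regions are separate (no shared area or edge), so areas and boundary lengths simply add and each stays a separate island — area = 324.52 mm². Checking containment: at z = 19.8 the cross-section extends beyond the z = 0.3 cross-section by about 247.98 mm².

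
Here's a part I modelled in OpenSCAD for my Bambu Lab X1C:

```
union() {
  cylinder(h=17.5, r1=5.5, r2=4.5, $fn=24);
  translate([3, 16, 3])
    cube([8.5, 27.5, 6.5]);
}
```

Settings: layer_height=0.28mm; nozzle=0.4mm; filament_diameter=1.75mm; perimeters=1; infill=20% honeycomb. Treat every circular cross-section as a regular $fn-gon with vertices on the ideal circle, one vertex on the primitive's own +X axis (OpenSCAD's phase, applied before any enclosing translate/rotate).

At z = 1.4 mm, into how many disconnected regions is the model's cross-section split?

1

At z = 1.4 mm: the cone (r1=5.5→r2=4.5) has section circumradius 5.420 here — a regular 24-gon; the cube at (3, 16) is absent (z outside [3, 9.5]); Combining (union): only the cone is present, so the union is just that shape — 1 connected region. The result has 1 disconnected region.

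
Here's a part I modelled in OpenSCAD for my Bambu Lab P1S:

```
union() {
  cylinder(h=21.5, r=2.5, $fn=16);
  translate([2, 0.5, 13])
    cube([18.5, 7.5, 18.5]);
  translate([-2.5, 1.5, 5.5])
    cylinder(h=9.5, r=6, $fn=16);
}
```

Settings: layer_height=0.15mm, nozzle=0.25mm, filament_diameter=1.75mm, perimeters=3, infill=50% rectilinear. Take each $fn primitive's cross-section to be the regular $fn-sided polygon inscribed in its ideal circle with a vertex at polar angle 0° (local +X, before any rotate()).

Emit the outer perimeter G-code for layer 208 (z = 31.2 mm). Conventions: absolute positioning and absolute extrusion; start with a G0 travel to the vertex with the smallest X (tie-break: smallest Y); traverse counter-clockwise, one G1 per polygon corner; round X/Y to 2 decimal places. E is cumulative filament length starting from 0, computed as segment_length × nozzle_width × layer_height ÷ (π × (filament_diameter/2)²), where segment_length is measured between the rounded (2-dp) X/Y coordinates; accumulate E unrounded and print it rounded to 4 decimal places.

G0 X2.00 Y0.50 Z31.20
G1 X20.50 Y0.50 E0.2884
G1 X20.50 Y8.00 E0.4054
G1 X2.00 Y8.00 E0.6938
G1 X2.00 Y0.50 E0.8107

At z = 31.2 mm: the cylinder does not reach this height (z outside [0, 21.5]); the 18.5×7.5 cube at (2, 0.5) contributes its full rectangle; the cylinder at (-2.5, 1.5) is absent (z outside [5.5, 15]); Combining (union): only the 18.5×7.5 cube at (2, 0.5) is present, so the union is just that shape — 1 connected region. The outline is a single polygon with 4 vertices. Extrusion per mm of travel: 0.25 × 0.15 / (π × 0.875²) = 0.015591. Accumulating E over each segment gives final E = 0.8107.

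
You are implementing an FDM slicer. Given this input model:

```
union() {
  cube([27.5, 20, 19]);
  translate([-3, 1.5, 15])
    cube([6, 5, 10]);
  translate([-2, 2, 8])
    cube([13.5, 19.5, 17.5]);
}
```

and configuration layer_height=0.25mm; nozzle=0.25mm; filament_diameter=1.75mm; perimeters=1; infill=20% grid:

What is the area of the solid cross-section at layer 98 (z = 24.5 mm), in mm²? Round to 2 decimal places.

270.75 mm²

At z = 24.5 mm: the cube does not reach this height (z outside [0, 19]); the cube at (-3, 1.5) is present — its section is the full 6×5 rectangle (area 30.00 mm²); the cube at (-2, 2) (footprint 13.5×19.5) is included at this height (area 263.25 mm²); Merging all regions: the regions partially overlap — summed areas 293.25 mm² minus the doubly-counted overlap 22.50 mm² gives 270.75 mm² — area = 270.75 mm². Overall, the cross-section is a single solid region. Net area = 270.75 mm².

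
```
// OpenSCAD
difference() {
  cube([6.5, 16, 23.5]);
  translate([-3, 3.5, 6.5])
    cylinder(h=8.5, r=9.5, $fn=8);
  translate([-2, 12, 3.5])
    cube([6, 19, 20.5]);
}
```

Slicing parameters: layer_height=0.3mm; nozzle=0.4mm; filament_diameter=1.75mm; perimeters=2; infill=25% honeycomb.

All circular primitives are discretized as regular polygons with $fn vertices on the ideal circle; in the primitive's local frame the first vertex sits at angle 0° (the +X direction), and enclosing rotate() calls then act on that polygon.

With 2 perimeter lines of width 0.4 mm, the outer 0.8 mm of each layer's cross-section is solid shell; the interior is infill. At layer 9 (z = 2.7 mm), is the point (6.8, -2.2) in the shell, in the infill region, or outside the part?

outside

At z = 2.7 mm: the cube (footprint 6.5×16) is included at this height; the cylinder at (-3, 3.5) is absent (z outside [6.5, 15]); the cube at (-2, 12) is not intersected at this z (z outside [3.5, 24]); Subtracting the remaining from the first: none of the subtracted shapes is present at this height, so the 6.5×16 cube is unchanged — 1 connected region. Overall, the cross-section is a single solid region. The nearest boundary edge runs (0.00, 0.00)→(6.50, 0.00); distance from the point to it = 2.22 mm. The point is not inside any of the regions above, so it lies outside the cross-section (2.22 mm from the nearest boundary).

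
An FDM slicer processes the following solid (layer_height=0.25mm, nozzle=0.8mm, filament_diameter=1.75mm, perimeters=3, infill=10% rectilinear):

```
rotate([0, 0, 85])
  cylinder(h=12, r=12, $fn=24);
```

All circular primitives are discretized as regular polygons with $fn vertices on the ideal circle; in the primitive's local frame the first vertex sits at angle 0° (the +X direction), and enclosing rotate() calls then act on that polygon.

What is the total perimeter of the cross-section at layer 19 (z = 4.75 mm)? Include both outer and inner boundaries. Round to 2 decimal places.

75.18 mm

At z = 4.75 mm: the r=12 cylinder contributes a regular 24-gon of circumradius 12 (perimeter = 2·24·12.000·sin(180°/24) = 75.18 mm); (whole slice rotated 85° about Z — lengths, areas and connectivity unchanged). Overall, the cross-section is a single solid region. Total boundary length (outer) = 75.18 mm.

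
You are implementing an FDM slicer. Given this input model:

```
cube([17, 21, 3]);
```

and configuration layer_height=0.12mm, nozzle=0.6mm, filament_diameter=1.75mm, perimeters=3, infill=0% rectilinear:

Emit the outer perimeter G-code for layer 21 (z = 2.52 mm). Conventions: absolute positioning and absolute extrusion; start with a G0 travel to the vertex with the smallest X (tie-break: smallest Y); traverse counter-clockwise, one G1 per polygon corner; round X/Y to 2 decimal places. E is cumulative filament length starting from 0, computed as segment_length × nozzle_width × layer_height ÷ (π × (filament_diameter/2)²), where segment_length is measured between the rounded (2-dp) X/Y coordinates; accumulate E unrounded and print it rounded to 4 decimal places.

At z = 2.52 mm: the 17×21 cube contributes its full rectangle. The outline is a single polygon with 4 vertices. Extrusion per mm of travel: 0.6 × 0.12 / (π × 0.875²) = 0.029934. Accumulating E over each segment gives final E = 2.2750.

G0 X0.00 Y0.00 Z2.52
G1 X17.00 Y0.00 E0.5089
G1 X17.00 Y21.00 E1.1375
G1 X0.00 Y21.00 E1.6464
G1 X0.00 Y0.00 E2.2750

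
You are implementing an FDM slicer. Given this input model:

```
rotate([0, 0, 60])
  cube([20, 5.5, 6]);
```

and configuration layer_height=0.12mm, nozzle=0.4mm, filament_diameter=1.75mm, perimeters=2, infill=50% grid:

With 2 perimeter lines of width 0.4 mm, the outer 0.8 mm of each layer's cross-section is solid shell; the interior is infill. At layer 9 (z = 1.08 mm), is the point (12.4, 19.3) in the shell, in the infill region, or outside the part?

outside

At z = 1.08 mm: the cube is present — its section is the full 20×5.5 rectangle; (whole slice rotated 60° about Z — lengths, areas and connectivity unchanged). Overall, the cross-section is a single solid region. Undo the 60° rotation: the query point maps to (22.914, -1.089) in the un-rotated model frame. The nearest boundary edge runs (0.00, 0.00)→(20.00, 0.00); distance from the point to it = 3.11 mm. The point is not inside any of the regions above, so it lies outside the cross-section (3.11 mm from the nearest boundary).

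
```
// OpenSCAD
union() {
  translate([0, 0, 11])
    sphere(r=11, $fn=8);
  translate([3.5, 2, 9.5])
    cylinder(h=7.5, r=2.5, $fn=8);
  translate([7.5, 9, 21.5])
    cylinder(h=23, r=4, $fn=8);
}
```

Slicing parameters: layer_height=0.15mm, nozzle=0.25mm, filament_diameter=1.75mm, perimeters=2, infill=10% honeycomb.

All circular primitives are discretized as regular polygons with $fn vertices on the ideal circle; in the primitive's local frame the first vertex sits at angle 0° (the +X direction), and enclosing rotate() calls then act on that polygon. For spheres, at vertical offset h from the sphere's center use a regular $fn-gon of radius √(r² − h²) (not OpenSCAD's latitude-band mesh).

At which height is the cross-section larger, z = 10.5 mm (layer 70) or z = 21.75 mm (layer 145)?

layer 70 (z = 10.5 mm)

Layer 70 (z = 10.5): the r=11 sphere contributes a regular 8-gon of circumradius √(11²−0.5²) = 10.989 (area = (8/2)·10.989²·sin(360°/8) = 341.53 mm²); the cylinder at (3.5, 2): section is a regular 8-gon, circumradius r=2.5 (area = (8/2)·2.500²·sin(360°/8) = 17.68 mm²); the cylinder at (7.5, 9) is not intersected at this z (z outside [21.5, 44.5]); Taking the union: the r=2.5 cylinder at (3.5, 2) lies entirely inside the r=11 sphere, so the union is just the r=11 sphere — area = 341.53 mm². So its area = 341.53 mm². Layer 145 (z = 21.75): the r=11 sphere contributes a regular 8-gon of circumradius √(11²−10.75²) = 2.332 (area = (8/2)·2.332²·sin(360°/8) = 15.38 mm²); the cylinder at (3.5, 2) is absent (z outside [9.5, 17]); the r=4 cylinder at (7.5, 9) gives a regular 8-gon of circumradius 4 (constant along its height) (area = (8/2)·4.000²·sin(360°/8) = 45.25 mm²); Taking the union: the 2 present regions are separate (no shared area or edge), so areas and boundary lengths simply add and each stays a separate island — area = 60.63 mm². So its area = 60.63 mm². Layer 70 is larger (341.53 vs 60.63 mm²).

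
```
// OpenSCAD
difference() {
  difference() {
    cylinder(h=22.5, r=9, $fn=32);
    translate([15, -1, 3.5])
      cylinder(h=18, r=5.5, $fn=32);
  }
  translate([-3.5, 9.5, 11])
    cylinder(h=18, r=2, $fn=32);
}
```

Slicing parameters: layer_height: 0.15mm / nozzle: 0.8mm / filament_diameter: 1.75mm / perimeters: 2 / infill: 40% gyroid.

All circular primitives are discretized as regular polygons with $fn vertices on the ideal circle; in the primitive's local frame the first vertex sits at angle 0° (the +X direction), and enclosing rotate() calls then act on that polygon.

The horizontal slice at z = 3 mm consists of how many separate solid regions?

At z = 3 mm: the r=9 cylinder gives a regular 32-gon of circumradius 9 (constant along its height); the cylinder at (15, -1) does not reach this height (z outside [3.5, 21.5]); After the difference (first − rest): none of the subtracted shapes is present at this height, so the r=9 cylinder is unchanged — 1 connected region; the cylinder at (-3.5, 9.5) is absent (z outside [11, 29]); Taking the first minus the rest: none of the subtracted shapes is present at this height, so the result so far is unchanged — 1 connected region. The result has 1 disconnected region.

1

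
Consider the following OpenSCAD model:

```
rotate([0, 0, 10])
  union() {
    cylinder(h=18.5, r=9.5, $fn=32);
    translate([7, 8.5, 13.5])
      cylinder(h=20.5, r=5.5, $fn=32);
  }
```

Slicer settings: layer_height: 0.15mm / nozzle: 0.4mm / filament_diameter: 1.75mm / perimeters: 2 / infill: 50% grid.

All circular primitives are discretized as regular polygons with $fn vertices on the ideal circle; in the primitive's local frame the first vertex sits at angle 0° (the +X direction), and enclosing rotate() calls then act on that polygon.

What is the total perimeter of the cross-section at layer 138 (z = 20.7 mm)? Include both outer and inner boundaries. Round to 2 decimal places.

At z = 20.7 mm: the cylinder does not reach this height (z outside [0, 18.5]); the r=5.5 cylinder at (7, 8.5) gives a regular 32-gon of circumradius 5.5 (constant along its height) (perimeter = 2·32·5.500·sin(180°/32) = 34.50 mm); Merging all regions: only the r=5.5 cylinder at (7, 8.5) is present, so the union is just that shape — boundary = 34.50 mm; (whole slice rotated 10° about Z — lengths, areas and connectivity unchanged). Overall, the cross-section is a single solid region. Total boundary length (outer) = 34.50 mm.

34.50 mm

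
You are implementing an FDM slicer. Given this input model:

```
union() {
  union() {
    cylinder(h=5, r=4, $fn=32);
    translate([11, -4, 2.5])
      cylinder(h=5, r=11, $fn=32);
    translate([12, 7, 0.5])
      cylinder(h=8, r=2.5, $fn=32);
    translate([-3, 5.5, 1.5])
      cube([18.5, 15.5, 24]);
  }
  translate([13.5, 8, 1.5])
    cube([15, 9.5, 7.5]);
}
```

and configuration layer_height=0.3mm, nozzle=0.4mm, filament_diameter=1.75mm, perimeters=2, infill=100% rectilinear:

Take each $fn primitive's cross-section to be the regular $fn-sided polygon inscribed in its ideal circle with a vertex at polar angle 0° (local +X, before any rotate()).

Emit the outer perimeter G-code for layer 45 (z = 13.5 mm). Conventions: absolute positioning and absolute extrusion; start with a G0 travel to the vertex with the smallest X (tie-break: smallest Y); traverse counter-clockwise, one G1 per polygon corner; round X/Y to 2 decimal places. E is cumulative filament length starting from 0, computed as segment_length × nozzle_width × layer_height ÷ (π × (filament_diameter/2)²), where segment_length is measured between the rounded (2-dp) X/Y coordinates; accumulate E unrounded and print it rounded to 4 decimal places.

At z = 13.5 mm: the cylinder is absent (z outside [0, 5]); the cylinder at (11, -4) is absent (z outside [2.5, 7.5]); the cylinder at (12, 7) does not reach this height (z outside [0.5, 8.5]); the cube at (-3, 5.5) is present — its section is the full 18.5×15.5 rectangle; Combining (union): only the 18.5×15.5 cube at (-3, 5.5) is present, so the union is just that shape — 1 connected region; the cube at (13.5, 8) is not intersected at this z (z outside [1.5, 9]); Taking the union: only the result so far is present, so the union is just that shape — 1 connected region. The outline is a single polygon with 4 vertices. Extrusion per mm of travel: 0.4 × 0.3 / (π × 0.875²) = 0.049890. Accumulating E over each segment gives final E = 3.3925.

G0 X-3.00 Y5.50 Z13.50
G1 X15.50 Y5.50 E0.9230
G1 X15.50 Y21.00 E1.6963
G1 X-3.00 Y21.00 E2.6192
G1 X-3.00 Y5.50 E3.3925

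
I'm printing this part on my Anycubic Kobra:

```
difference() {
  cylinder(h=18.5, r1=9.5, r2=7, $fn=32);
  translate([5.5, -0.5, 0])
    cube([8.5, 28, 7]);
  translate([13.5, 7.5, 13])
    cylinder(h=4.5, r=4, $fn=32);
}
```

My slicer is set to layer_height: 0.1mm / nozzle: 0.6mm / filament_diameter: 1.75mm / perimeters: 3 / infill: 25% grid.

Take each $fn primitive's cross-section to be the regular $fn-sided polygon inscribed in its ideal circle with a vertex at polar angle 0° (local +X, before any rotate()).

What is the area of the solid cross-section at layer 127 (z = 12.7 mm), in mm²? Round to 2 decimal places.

At z = 12.7 mm: the cone: at t=0.686 of its height the radius interpolates to r₁+(r₂−r₁)t = 7.784, giving a regular 32-gon of that circumradius (area = (32/2)·7.784²·sin(360°/32) = 189.12 mm²); the cube at (5.5, -0.5) is not intersected at this z (z outside [0, 7]); the cylinder at (13.5, 7.5) is not intersected at this z (z outside [13, 17.5]); Taking the first minus the rest: none of the subtracted shapes is present at this height, so the cone is unchanged — area = 189.12 mm². Overall, the cross-section is a single solid region. Net area = 189.12 mm².

189.12 mm²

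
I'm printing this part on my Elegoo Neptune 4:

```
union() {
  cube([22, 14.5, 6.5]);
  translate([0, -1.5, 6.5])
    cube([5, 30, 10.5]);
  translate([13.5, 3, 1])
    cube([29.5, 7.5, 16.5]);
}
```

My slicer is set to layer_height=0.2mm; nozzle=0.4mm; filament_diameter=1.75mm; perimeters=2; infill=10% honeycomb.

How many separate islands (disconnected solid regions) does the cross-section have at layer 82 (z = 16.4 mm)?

2

At z = 16.4 mm: the cube is absent (z outside [0, 6.5]); the cube at (0, -1.5) (footprint 5×30) is included at this height; the cube at (13.5, 3) is present — its section is the full 29.5×7.5 rectangle; Merging all regions: the 2 present regions are separate (no shared area or edge), so areas and boundary lengths simply add and each stays a separate island — 2 connected regions. Overall, the cross-section has 2 separate islands. Island count = 2.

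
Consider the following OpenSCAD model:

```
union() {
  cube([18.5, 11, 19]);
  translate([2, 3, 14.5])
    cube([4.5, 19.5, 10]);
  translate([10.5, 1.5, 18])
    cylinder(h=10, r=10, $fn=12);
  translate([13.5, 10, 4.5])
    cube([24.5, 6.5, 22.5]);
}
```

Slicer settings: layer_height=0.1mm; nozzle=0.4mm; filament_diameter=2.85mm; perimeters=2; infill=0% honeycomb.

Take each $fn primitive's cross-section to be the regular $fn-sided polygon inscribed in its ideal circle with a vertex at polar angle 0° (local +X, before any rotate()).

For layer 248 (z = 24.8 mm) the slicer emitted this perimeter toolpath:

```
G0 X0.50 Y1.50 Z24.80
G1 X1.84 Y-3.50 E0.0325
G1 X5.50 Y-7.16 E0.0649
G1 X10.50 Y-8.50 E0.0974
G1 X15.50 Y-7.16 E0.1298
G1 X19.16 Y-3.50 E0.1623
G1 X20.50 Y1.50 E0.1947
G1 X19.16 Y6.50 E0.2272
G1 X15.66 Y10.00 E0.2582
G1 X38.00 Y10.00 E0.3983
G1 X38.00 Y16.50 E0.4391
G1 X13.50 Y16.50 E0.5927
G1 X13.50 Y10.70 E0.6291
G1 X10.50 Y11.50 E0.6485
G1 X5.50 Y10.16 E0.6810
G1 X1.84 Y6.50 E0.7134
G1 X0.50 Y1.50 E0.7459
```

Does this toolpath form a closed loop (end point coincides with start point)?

Start point (G0): (0.50, 1.50). End point (last G1): the path returns to the start — closed.

yes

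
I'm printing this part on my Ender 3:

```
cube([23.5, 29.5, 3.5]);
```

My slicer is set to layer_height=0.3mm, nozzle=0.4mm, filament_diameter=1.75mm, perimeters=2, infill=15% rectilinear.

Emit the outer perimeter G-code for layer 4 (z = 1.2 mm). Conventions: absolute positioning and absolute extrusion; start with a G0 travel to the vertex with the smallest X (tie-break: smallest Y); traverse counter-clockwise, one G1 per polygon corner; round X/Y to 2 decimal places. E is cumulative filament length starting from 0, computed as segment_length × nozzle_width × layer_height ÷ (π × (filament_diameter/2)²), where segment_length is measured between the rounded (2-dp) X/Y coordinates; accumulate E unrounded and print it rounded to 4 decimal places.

G0 X0.00 Y0.00 Z1.20
G1 X23.50 Y0.00 E1.1724
G1 X23.50 Y29.50 E2.6442
G1 X0.00 Y29.50 E3.8166
G1 X0.00 Y0.00 E5.2884

At z = 1.2 mm: the cube is present — its section is the full 23.5×29.5 rectangle. The outline is a single polygon with 4 vertices. Extrusion per mm of travel: 0.4 × 0.3 / (π × 0.875²) = 0.049890. Accumulating E over each segment gives final E = 5.2884.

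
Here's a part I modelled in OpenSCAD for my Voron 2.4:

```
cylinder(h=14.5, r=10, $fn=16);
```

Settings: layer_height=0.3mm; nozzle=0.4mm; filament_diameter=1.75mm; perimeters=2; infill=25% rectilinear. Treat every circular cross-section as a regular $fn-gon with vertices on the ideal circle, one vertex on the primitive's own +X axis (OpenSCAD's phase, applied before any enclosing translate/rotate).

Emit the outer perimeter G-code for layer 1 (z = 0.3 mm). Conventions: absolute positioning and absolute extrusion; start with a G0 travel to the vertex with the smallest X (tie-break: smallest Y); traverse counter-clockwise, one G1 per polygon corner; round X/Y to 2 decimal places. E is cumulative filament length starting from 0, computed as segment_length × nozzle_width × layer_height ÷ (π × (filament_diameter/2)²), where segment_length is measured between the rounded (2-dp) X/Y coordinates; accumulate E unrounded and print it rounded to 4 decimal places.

G0 X-10.00 Y0.00 Z0.30
G1 X-9.24 Y-3.83 E0.1948
G1 X-7.07 Y-7.07 E0.3894
G1 X-3.83 Y-9.24 E0.5839
G1 X0.00 Y-10.00 E0.7787
G1 X3.83 Y-9.24 E0.9735
G1 X7.07 Y-7.07 E1.1681
G1 X9.24 Y-3.83 E1.3626
G1 X10.00 Y0.00 E1.5574
G1 X9.24 Y3.83 E1.7522
G1 X7.07 Y7.07 E1.9468
G1 X3.83 Y9.24 E2.1413
G1 X0.00 Y10.00 E2.3361
G1 X-3.83 Y9.24 E2.5309
G1 X-7.07 Y7.07 E2.7255
G1 X-9.24 Y3.83 E2.9200
G1 X-10.00 Y0.00 E3.1148

At z = 0.3 mm: the r=10 cylinder contributes a regular 16-gon of circumradius 10. The outline is a single polygon with 16 vertices. Extrusion per mm of travel: 0.4 × 0.3 / (π × 0.875²) = 0.049890. Accumulating E over each segment gives final E = 3.1148.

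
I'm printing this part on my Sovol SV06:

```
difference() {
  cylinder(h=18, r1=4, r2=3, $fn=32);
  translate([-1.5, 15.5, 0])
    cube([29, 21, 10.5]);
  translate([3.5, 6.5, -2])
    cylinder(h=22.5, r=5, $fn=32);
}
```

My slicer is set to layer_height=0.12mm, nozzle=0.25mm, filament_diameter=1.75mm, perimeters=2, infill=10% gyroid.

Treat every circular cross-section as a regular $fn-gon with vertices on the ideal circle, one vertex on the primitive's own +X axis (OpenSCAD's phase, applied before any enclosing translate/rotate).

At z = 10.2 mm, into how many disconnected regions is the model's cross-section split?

1

At z = 10.2 mm: the cone contributes a regular 32-gon of circumradius 3.433 (interpolated between r1=4 and r2=3 at t=0.567); the cube at (-1.5, 15.5) is present — its section is the full 29×21 rectangle; the cylinder at (3.5, 6.5): section is a regular 32-gon, circumradius r=5; After the difference (first − rest): starting from the cone, the 29×21 cube at (-1.5, 15.5) misses the remaining region (no effect); the r=5 cylinder at (3.5, 6.5) partially overlaps it — only the 2.72 mm² overlap (of its 78.04 mm²) is removed, clipping the outline — 1 connected region. The result has 1 disconnected region.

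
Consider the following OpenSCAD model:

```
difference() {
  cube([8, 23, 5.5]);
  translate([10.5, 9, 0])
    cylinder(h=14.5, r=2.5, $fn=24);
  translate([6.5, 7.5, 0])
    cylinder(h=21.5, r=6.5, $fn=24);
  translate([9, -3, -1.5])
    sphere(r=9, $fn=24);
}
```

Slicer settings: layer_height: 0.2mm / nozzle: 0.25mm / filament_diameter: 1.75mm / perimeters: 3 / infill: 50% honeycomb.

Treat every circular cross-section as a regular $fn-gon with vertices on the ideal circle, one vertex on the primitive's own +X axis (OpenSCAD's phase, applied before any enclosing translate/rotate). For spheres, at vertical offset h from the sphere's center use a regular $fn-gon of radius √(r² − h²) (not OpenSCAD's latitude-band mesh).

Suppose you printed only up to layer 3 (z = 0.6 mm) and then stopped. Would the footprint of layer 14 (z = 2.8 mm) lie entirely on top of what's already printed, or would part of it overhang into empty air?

Compare the two slices. At z = 0.6: the 8×23 cube contributes its full rectangle (area 184.00 mm²); the r=2.5 cylinder at (10.5, 9) gives a regular 24-gon of circumradius 2.5 (constant along its height) (area = (24/2)·2.500²·sin(360°/24) = 19.41 mm²); the r=6.5 cylinder at (6.5, 7.5) gives a regular 24-gon of circumradius 6.5 (constant along its height) (area = (24/2)·6.500²·sin(360°/24) = 131.22 mm²); the r=9 sphere at (9, -3) slices to a regular 24-gon of circumradius 8.752 (√(r²−h²) with h=2.1 from center) (area = (24/2)·8.752²·sin(360°/24) = 237.88 mm²); Subtracting the remaining from the first: starting from the 8×23 cube (184.00 mm²), the r=2.5 cylinder at (10.5, 9) misses the remaining region (no effect); the r=6.5 cylinder at (6.5, 7.5) partially overlaps it — only the 84.81 mm² overlap (of its 131.22 mm²) is removed, clipping the outline; the r=9 sphere at (9, -3) partially overlaps it — only the 10.17 mm² overlap (of its 237.88 mm²) is removed, clipping the outline — area = 89.02 mm². At z = 2.8: the 8×23 cube contributes its full rectangle (area 184.00 mm²); the cylinder at (10.5, 9): section is a regular 24-gon, circumradius r=2.5 (area = (24/2)·2.500²·sin(360°/24) = 19.41 mm²); the r=6.5 cylinder at (6.5, 7.5) contributes a regular 24-gon of circumradius 6.5 (area = (24/2)·6.500²·sin(360°/24) = 131.22 mm²); the r=9 sphere at (9, -3) contributes a regular 24-gon of circumradius √(9²−4.3²) = 7.906 (area = (24/2)·7.906²·sin(360°/24) = 194.15 mm²); Subtracting the remaining from the first: starting from the 8×23 cube (184.00 mm²), the r=2.5 cylinder at (10.5, 9) misses the remaining region (no effect); the r=6.5 cylinder at (6.5, 7.5) partially overlaps it — only the 84.81 mm² overlap (of its 131.22 mm²) is removed, clipping the outline; the r=9 sphere at (9, -3) partially overlaps it — only the 7.90 mm² overlap (of its 194.15 mm²) is removed, clipping the outline — area = 91.29 mm². Checking containment: at z = 2.8 the cross-section extends beyond the z = 0.6 cross-section by about 2.27 mm².

part overhangs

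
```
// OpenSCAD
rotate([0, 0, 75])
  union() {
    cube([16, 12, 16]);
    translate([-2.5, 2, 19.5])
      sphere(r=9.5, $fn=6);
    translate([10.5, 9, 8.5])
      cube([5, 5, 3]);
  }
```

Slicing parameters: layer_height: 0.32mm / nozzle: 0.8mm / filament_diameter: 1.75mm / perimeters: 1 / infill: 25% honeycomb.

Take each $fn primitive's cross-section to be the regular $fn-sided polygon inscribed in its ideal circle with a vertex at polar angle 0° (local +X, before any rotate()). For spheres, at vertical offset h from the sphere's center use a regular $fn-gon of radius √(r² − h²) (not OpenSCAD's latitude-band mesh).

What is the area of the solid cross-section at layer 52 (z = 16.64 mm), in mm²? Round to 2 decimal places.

At z = 16.64 mm: the cube is not intersected at this z (z outside [0, 16]); the r=9.5 sphere at (-2.5, 2) contributes a regular 6-gon of circumradius √(9.5²−2.86²) = 9.059 (area = (6/2)·9.059²·sin(360°/6) = 213.23 mm²); the cube at (10.5, 9) is not intersected at this z (z outside [8.5, 11.5]); Merging all regions: only the r=9.5 sphere at (-2.5, 2) is present, so the union is just that shape — area = 213.23 mm²; (rotated 75° about Z; rotation is an isometry so areas/perimeters/island counts are preserved). Overall, the cross-section is a single solid region. Net area = 213.23 mm².

213.23 mm²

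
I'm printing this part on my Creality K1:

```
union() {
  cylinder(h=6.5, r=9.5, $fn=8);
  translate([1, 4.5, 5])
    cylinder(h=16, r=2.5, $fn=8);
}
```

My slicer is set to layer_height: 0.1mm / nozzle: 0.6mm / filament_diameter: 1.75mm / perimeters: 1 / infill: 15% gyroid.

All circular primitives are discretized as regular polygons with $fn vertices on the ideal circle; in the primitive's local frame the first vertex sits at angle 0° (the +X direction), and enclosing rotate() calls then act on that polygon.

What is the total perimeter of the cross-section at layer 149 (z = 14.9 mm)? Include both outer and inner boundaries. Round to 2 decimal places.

15.31 mm

At z = 14.9 mm: the cylinder is not intersected at this z (z outside [0, 6.5]); the r=2.5 cylinder at (1, 4.5) gives a regular 8-gon of circumradius 2.5 (constant along its height) (perimeter = 2·8·2.500·sin(180°/8) = 15.31 mm); Merging all regions: only the r=2.5 cylinder at (1, 4.5) is present, so the union is just that shape — boundary = 15.31 mm. Overall, the cross-section is a single solid region. Total boundary length (outer) = 15.31 mm.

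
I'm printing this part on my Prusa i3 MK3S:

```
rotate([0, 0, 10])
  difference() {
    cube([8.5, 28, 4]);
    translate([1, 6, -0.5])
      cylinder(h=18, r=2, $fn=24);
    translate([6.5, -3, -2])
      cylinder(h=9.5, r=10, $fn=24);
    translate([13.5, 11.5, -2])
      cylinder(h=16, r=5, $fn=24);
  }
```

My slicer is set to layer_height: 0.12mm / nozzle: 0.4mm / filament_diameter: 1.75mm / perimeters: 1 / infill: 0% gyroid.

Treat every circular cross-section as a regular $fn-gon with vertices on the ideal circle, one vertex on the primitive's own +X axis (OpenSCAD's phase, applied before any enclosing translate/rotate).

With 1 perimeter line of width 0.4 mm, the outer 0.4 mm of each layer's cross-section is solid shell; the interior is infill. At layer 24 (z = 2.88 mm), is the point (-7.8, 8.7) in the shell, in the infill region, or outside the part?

outside

At z = 2.88 mm: the cube (footprint 8.5×28) is included at this height; the r=2 cylinder at (1, 6) gives a regular 24-gon of circumradius 2 (constant along its height); the r=10 cylinder at (6.5, -3) contributes a regular 24-gon of circumradius 10; the r=5 cylinder at (13.5, 11.5) contributes a regular 24-gon of circumradius 5; Subtracting the remaining from the first: starting from the 8.5×28 cube, the r=2 cylinder at (1, 6) partially overlaps it — only the 10.01 mm² overlap (of its 12.42 mm²) is removed, clipping the outline; the r=10 cylinder at (6.5, -3) partially overlaps it — only the 50.31 mm² overlap (of its 310.58 mm²) is removed, clipping the outline; the r=5 cylinder at (13.5, 11.5) misses the remaining region (no effect) — 1 connected region; (whole slice rotated 10° about Z — lengths, areas and connectivity unchanged). Overall, the cross-section is a single solid region. Undo the 10° rotation: the query point maps to (-6.171, 9.922) in the un-rotated model frame. The nearest boundary edge runs (0.00, 7.73)→(0.00, 28.00); distance from the point to it = 6.17 mm. The point is not inside any of the regions above, so it lies outside the cross-section (6.17 mm from the nearest boundary).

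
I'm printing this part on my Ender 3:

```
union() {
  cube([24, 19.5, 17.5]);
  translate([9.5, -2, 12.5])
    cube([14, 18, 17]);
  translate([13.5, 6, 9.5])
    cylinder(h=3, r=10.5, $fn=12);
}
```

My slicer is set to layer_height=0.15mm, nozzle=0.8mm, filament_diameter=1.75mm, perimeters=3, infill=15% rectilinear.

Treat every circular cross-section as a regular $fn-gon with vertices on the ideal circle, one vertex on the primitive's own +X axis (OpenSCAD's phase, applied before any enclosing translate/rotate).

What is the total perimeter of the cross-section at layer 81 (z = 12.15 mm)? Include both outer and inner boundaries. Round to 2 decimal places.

89.93 mm

At z = 12.15 mm: the cube is present — its section is the full 24×19.5 rectangle (perimeter 87.00 mm); the cube at (9.5, -2) does not reach this height (z outside [12.5, 29.5]); the r=10.5 cylinder at (13.5, 6) gives a regular 12-gon of circumradius 10.5 (constant along its height) (perimeter = 2·12·10.500·sin(180°/12) = 65.22 mm); Merging all regions: the regions partially overlap (shared area 281.32 mm²), so the edge portions inside another operand are dropped and the merged outline is re-measured after clipping — boundary = 89.93 mm. Overall, the cross-section is a single solid region. Total boundary length (outer) = 89.93 mm.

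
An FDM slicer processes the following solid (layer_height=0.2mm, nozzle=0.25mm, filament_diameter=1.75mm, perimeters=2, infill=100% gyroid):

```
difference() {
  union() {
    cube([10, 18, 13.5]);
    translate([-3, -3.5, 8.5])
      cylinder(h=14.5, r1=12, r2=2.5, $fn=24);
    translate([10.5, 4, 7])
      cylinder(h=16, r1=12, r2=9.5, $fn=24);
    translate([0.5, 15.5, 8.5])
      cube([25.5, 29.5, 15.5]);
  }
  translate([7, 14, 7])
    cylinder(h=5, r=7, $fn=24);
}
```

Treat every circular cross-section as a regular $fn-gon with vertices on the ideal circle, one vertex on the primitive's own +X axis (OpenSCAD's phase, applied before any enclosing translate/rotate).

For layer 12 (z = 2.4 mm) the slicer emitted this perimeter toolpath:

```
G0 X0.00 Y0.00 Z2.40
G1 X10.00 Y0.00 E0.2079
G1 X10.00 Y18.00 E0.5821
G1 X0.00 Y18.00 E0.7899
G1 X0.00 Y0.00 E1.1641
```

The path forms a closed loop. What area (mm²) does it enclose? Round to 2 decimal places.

Apply the shoelace formula to the sequence of (X, Y) vertices; enclosed area = 180.00 mm².

180.00 mm²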